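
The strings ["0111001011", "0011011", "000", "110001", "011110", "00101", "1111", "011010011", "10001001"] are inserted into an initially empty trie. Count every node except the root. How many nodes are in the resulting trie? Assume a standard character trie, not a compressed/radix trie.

42

Trace insertions, counting only characters that open a new branch:
  "0111001011" → 10 new (0, 1, 1, 1, 0, 0, 1, 0, 1, 1)
  "0011011" → prefix "0" already present; 6 new (0, 1, 1, 0, 1, 1)
  "000" → prefix "00" already present; 1 new (0)
  "110001" → 6 new (1, 1, 0, 0, 0, 1)
  "011110" → prefix "0111" already present; 2 new (1, 0)
  "00101" → prefix "001" already present; 2 new (0, 1)
  "1111" → prefix "11" already present; 2 new (1, 1)
  "011010011" → prefix "011" already present; 6 new (0, 1, 0, 0, 1, 1)
  "10001001" → prefix "1" already present; 7 new (0, 0, 0, 1, 0, 0, 1)
Total nodes = 10 + 6 + 1 + 6 + 2 + 2 + 2 + 6 + 7 = 42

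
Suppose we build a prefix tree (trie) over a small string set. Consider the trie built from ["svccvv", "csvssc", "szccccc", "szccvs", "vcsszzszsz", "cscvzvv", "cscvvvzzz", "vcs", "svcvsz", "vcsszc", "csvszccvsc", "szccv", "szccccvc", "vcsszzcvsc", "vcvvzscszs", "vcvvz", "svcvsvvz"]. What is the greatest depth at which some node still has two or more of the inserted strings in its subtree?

6

The deepest shared node is where two words last agree before diverging.
"szccccc" and "szccccvc" agree on "szcccc" (6 characters) before diverging; nothing deeper is shared.
Longest shared-prefix length: 6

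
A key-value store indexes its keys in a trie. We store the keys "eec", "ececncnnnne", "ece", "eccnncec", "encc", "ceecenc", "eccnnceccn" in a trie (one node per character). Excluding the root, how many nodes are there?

Trace insertions, counting only characters that open a new branch:
  "eec" → 3 new (e, e, c)
  "ececncnnnne" → prefix "e" already present; 10 new (c, e, c, n, c, n, n, n, n, e)
  "ece" → prefix "ece" already present; 0 new (none)
  "eccnncec" → prefix "ec" already present; 6 new (c, n, n, c, e, c)
  "encc" → prefix "e" already present; 3 new (n, c, c)
  "ceecenc" → 7 new (c, e, e, c, e, n, c)
  "eccnnceccn" → prefix "eccnncec" already present; 2 new (c, n)
Total nodes = 3 + 10 + 0 + 6 + 3 + 7 + 2 = 31

31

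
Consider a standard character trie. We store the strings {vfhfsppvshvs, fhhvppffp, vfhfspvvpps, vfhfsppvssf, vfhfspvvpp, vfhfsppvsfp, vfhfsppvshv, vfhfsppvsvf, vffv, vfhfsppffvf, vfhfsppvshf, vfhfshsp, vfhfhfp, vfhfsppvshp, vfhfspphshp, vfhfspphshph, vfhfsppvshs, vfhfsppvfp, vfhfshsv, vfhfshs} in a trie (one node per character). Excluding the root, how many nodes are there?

55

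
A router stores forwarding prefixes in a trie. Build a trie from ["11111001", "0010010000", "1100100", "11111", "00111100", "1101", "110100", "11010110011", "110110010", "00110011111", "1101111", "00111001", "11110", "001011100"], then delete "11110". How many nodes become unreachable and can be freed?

1

After clearing the end-marker at "11110", prune upward until reaching a node still needed by another word.
The suffix "0" (1 node) is used only by "11110"; the node for "1111" still has the child "1", so pruning stops there.
Nodes removed: 1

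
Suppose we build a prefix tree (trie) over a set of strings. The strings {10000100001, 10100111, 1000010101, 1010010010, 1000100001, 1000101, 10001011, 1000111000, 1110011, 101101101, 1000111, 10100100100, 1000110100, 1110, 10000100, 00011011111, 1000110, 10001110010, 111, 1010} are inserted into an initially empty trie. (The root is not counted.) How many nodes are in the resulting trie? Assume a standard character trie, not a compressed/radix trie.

67

Count nodes per top-level branch (shared prefixes stored once):
  '0'-branch (00011011111): 11 nodes
  '1'-branch (10000100, 10000100001, 1000010101, 1000100001, 1000101, 10001011, 1000110, 1000110100, 1000111, 1000111000, 10001110010, 1010, 1010010010, 10100100100, 10100111, 101101101, 111, 1110, 1110011): 56 nodes
Sum: 67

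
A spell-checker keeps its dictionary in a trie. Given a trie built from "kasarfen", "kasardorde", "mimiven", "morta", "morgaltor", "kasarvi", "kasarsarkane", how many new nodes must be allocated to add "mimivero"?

The longest prefix of "mimivero" already in the trie is "mimive" (length 6).
So 8 − 6 = 2 new nodes.

2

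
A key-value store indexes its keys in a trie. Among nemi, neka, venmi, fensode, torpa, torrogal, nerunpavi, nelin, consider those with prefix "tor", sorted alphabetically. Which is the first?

DFS of the "tor" subtree visits, in order: "torpa", "torrogal"
The 1st is torpa.

torpa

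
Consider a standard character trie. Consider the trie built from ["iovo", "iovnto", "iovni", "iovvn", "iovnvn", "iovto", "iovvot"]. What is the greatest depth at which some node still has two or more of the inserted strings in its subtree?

4

The deepest shared node is where two words last agree before diverging.
e.g. "iovni" and "iovnto" share the prefix "iovn" of length 4; no pair shares a longer one.
Longest shared-prefix length: 4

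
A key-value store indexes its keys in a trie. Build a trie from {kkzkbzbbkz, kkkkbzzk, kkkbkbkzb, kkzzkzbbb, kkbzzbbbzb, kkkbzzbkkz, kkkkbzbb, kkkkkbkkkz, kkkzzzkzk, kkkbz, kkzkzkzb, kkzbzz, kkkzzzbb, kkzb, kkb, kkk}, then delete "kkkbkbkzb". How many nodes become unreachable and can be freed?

5

After clearing the end-marker at "kkkbkbkzb", prune upward until reaching a node still needed by another word.
The suffix "kbkzb" (5 nodes) is used only by "kkkbkbkzb"; the node for "kkkb" still has the child "z", so pruning stops there.
Nodes removed: 5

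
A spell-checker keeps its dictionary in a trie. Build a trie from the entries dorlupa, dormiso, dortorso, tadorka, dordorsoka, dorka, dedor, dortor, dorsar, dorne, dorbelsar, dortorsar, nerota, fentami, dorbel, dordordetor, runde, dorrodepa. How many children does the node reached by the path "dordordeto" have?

Follow the path "dordordeto" to its node, then look at its outgoing edges.
Characters that immediately follow "dordordeto" among the stored strings: {r}.
That node has 1 child edge.

1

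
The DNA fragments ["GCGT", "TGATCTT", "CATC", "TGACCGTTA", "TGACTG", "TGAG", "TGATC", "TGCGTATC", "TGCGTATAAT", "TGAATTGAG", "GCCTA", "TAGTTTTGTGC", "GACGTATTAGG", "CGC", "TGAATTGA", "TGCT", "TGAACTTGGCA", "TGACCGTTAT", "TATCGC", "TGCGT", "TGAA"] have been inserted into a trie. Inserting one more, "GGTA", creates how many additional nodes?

Walking "GGTA" from the root, the first 1 characters ("G") follow existing edges; "G" is the first miss.
So 4 − 1 = 3 new nodes.

3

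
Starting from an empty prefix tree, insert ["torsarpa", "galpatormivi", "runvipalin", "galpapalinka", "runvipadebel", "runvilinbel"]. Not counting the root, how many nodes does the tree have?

Count nodes per top-level branch (shared prefixes stored once):
  'g'-branch (galpapalinka, galpatormivi): 19 nodes
  'r'-branch (runvilinbel, runvipadebel, runvipalin): 21 nodes
  't'-branch (torsarpa): 8 nodes
Sum: 48

48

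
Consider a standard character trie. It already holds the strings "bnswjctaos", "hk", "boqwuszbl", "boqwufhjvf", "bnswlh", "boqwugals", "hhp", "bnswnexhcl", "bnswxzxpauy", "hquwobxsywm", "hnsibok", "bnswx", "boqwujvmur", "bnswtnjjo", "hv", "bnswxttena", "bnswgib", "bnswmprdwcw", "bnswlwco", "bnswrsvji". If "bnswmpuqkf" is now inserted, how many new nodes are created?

4

Walking "bnswmpuqkf" from the root, the first 6 characters ("bnswmp") follow existing edges; "u" is the first miss.
New nodes needed: |"bnswmpuqkf"| − 6 = 10 − 6 = 4.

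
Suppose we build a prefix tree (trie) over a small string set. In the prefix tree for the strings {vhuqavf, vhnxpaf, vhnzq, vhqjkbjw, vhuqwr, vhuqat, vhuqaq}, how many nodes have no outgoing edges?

7

Leaves are exactly the stored words that no other stored word extends.
Those words: "vhnxpaf", "vhnzq", "vhqjkbjw", "vhuqaq", "vhuqat", "vhuqavf", "vhuqwr"
Leaf count: 7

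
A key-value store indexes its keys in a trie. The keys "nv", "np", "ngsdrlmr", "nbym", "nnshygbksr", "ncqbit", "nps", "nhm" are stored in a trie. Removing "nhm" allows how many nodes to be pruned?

2

A node on "nhm"'s path can go only if nothing else ends at it or branches off below it.
The suffix "hm" (2 nodes) is used only by "nhm"; the node for "n" still has the child "v", so pruning stops there.
Nodes removed: 2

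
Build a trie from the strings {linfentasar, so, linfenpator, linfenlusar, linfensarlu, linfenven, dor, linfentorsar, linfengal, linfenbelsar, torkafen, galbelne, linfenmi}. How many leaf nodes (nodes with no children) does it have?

A leaf is a node with no children — equivalently, the end of a word that is not a proper prefix of any other stored word.
Those words: "dor", "galbelne", "linfenbelsar", "linfengal", "linfenlusar", "linfenmi", "linfenpator", "linfensarlu", "linfentasar", "linfentorsar", "linfenven", "so", "torkafen"
Leaf count: 13

13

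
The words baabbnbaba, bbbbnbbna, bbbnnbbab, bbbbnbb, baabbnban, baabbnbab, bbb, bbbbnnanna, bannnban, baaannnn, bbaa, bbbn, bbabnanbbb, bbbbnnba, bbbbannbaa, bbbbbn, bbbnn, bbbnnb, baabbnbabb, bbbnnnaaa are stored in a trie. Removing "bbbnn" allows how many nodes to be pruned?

0

After clearing the end-marker at "bbbnn", prune upward until reaching a node still needed by another word.
Every node on "bbbnn" is still needed (e.g. by "bbbnnbbab"), so nothing is freed.
Nodes removed: 0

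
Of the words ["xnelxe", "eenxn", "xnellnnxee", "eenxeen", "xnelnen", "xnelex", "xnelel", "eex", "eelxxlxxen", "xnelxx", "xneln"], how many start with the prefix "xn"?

7

Filter for entries beginning with "xn":
Words under "xn": xnelel, xnelex, xnellnnxee, xneln, xnelnen, xnelxe, xnelxx
Count: 7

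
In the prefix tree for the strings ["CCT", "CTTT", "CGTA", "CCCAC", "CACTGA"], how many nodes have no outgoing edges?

5

A leaf is a node with no children — equivalently, the end of a word that is not a proper prefix of any other stored word.
Those words: "CACTGA", "CCCAC", "CCT", "CGTA", "CTTT"
Leaf count: 5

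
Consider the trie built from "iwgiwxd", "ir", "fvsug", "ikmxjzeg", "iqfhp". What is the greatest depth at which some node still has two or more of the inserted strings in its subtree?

Look for the deepest trie node that still has at least two words in its subtree.
e.g. "ikmxjzeg" and "iqfhp" share the prefix "i" of length 1; no pair shares a longer one.
Longest shared-prefix length: 1

1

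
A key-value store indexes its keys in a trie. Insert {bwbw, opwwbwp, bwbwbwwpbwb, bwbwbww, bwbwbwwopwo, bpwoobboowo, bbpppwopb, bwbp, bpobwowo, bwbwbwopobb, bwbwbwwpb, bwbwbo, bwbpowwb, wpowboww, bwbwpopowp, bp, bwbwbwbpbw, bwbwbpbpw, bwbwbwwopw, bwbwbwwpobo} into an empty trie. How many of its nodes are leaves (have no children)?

14

Leaves are exactly the stored words that no other stored word extends.
Those words: "bbpppwopb", "bpobwowo", "bpwoobboowo", "bwbpowwb", "bwbwbo", "bwbwbpbpw", "bwbwbwbpbw", "bwbwbwopobb", "bwbwbwwopwo", "bwbwbwwpbwb", "bwbwbwwpobo", "bwbwpopowp", "opwwbwp", "wpowboww"
Leaf count: 14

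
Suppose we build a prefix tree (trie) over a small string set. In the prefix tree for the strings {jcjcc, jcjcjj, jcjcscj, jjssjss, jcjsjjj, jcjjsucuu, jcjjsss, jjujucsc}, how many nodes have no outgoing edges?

8

Leaves are exactly the stored words that no other stored word extends.
Those words: "jcjcc", "jcjcjj", "jcjcscj", "jcjjsss", "jcjjsucuu", "jcjsjjj", "jjssjss", "jjujucsc"
Leaf count: 8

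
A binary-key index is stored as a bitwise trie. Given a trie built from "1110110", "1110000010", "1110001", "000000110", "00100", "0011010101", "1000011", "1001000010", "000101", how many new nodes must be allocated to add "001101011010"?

4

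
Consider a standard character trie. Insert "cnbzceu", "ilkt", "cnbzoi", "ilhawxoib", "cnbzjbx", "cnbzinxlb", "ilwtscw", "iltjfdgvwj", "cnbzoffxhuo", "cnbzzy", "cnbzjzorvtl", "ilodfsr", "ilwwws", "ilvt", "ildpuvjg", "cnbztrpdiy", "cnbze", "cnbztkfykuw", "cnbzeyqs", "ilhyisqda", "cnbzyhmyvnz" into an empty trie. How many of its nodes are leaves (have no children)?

20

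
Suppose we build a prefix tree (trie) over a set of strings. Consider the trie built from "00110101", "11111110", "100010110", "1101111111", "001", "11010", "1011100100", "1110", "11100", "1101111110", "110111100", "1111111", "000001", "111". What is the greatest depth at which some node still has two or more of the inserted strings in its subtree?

The deepest shared node is where two words last agree before diverging.
e.g. "1101111110" and "1101111111" share the prefix "110111111" of length 9; no pair shares a longer one.
Longest shared-prefix length: 9

9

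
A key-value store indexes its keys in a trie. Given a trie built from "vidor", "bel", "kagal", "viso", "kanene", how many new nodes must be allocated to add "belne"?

The longest prefix of "belne" already in the trie is "bel" (length 3).
New nodes needed: |"belne"| − 3 = 5 − 3 = 2.

2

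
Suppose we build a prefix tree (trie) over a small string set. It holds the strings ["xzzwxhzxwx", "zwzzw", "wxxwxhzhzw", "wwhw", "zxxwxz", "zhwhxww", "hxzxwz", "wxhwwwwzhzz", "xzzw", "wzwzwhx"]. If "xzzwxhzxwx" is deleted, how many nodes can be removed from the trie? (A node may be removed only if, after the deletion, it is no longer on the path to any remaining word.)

After clearing the end-marker at "xzzwxhzxwx", prune upward until reaching a node still needed by another word.
The suffix "xhzxwx" (6 nodes) is used only by "xzzwxhzxwx"; "xzzw" is itself a stored word, so pruning stops there.
Nodes removed: 6

6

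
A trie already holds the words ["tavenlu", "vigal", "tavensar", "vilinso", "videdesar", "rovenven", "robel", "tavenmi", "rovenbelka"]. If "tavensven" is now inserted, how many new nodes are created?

The longest prefix of "tavensven" already in the trie is "tavens" (length 6).
So 9 − 6 = 3 new nodes.

3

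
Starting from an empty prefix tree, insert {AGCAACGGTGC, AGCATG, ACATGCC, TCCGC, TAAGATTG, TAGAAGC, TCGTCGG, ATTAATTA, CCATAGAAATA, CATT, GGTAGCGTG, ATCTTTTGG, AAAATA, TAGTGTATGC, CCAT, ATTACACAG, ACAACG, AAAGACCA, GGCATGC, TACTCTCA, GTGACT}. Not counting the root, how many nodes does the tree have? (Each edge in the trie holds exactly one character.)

Trace insertions, counting only characters that open a new branch:
  "AGCAACGGTGC" → 11 new (A, G, C, A, A, C, G, G, T, G, C)
  "AGCATG" → prefix "AGCA" already present; 2 new (T, G)
  "ACATGCC" → prefix "A" already present; 6 new (C, A, T, G, C, C)
  "TCCGC" → 5 new (T, C, C, G, C)
  "TAAGATTG" → prefix "T" already present; 7 new (A, A, G, A, T, T, G)
  "TAGAAGC" → prefix "TA" already present; 5 new (G, A, A, G, C)
  "TCGTCGG" → prefix "TC" already present; 5 new (G, T, C, G, G)
  "ATTAATTA" → prefix "A" already present; 7 new (T, T, A, A, T, T, A)
  "CCATAGAAATA" → 11 new (C, C, A, T, A, G, A, A, A, T, A)
  "CATT" → prefix "C" already present; 3 new (A, T, T)
  "GGTAGCGTG" → 9 new (G, G, T, A, G, C, G, T, G)
  "ATCTTTTGG" → prefix "AT" already present; 7 new (C, T, T, T, T, G, G)
  "AAAATA" → prefix "A" already present; 5 new (A, A, A, T, A)
  "TAGTGTATGC" → prefix "TAG" already present; 7 new (T, G, T, A, T, G, C)
  "CCAT" → prefix "CCAT" already present; 0 new (none)
  "ATTACACAG" → prefix "ATTA" already present; 5 new (C, A, C, A, G)
  "ACAACG" → prefix "ACA" already present; 3 new (A, C, G)
  "AAAGACCA" → prefix "AAA" already present; 5 new (G, A, C, C, A)
  "GGCATGC" → prefix "GG" already present; 5 new (C, A, T, G, C)
  "TACTCTCA" → prefix "TA" already present; 6 new (C, T, C, T, C, A)
  "GTGACT" → prefix "G" already present; 5 new (T, G, A, C, T)
Total nodes = 11 + 2 + 6 + 5 + 7 + 5 + 5 + 7 + 11 + 3 + 9 + 7 + 5 + 7 + 0 + 5 + 3 + 5 + 5 + 6 + 5 = 119

119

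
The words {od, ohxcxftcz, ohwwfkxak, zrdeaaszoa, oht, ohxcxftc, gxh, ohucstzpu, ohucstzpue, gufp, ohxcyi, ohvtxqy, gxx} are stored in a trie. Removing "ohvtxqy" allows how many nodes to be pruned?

5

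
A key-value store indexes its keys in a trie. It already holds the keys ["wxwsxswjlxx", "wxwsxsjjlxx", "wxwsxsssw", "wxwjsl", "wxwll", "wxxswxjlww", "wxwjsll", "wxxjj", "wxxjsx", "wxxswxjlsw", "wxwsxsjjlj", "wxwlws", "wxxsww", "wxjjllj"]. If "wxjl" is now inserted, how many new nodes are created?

1

Walking "wxjl" from the root, the first 3 characters ("wxj") follow existing edges; "l" is the first miss.
So 4 − 3 = 1 new nodes.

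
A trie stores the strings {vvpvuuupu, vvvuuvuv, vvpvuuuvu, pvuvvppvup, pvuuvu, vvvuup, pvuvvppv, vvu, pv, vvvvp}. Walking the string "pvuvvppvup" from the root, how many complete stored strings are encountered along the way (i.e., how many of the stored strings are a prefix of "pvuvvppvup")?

Traverse "pvuvvppvup" character by character; count nodes along the way that are marked as word ends.
Prefixes of the query that are stored words: "pv", "pvuvvppv", "pvuvvppvup"
Count: 3

3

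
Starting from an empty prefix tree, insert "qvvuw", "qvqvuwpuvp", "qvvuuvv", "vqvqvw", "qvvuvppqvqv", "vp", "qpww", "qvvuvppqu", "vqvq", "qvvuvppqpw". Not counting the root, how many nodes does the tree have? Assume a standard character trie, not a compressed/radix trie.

Trace insertions, counting only characters that open a new branch:
  "qvvuw" → 5 new (q, v, v, u, w)
  "qvqvuwpuvp" → prefix "qv" already present; 8 new (q, v, u, w, p, u, v, p)
  "qvvuuvv" → prefix "qvvu" already present; 3 new (u, v, v)
  "vqvqvw" → 6 new (v, q, v, q, v, w)
  "qvvuvppqvqv" → prefix "qvvu" already present; 7 new (v, p, p, q, v, q, v)
  "vp" → prefix "v" already present; 1 new (p)
  "qpww" → prefix "q" already present; 3 new (p, w, w)
  "qvvuvppqu" → prefix "qvvuvppq" already present; 1 new (u)
  "vqvq" → prefix "vqvq" already present; 0 new (none)
  "qvvuvppqpw" → prefix "qvvuvppq" already present; 2 new (p, w)
Total nodes = 5 + 8 + 3 + 6 + 7 + 1 + 3 + 1 + 0 + 2 = 36

36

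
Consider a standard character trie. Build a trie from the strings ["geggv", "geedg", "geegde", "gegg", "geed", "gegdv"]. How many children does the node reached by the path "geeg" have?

1

Follow the path "geeg" to its node, then look at its outgoing edges.
Characters that immediately follow "geeg" among the stored strings: {d}.
That node has 1 child edge.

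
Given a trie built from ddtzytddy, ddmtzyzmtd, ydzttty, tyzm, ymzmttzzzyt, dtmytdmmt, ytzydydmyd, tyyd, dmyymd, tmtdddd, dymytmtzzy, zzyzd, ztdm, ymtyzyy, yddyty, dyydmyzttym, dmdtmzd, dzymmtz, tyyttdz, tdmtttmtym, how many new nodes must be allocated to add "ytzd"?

The longest prefix of "ytzd" already in the trie is "ytz" (length 3).
Each of the 1 remaining characters creates one node.

1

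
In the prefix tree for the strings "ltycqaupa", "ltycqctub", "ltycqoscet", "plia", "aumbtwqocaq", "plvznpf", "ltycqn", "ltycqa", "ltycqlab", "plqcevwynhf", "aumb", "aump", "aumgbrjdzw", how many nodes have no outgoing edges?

Leaves are exactly the stored words that no other stored word extends.
Those words: "aumbtwqocaq", "aumgbrjdzw", "aump", "ltycqaupa", "ltycqctub", "ltycqlab", "ltycqn", "ltycqoscet", "plia", "plqcevwynhf", "plvznpf"
Leaf count: 11

11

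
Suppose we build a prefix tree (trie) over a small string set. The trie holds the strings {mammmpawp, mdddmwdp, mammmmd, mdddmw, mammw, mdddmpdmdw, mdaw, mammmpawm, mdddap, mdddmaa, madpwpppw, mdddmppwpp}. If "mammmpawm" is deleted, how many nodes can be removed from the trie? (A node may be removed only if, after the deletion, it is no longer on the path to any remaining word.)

A node on "mammmpawm"'s path can go only if nothing else ends at it or branches off below it.
The suffix "m" (1 node) is used only by "mammmpawm"; the node for "mammmpaw" still has the child "p", so pruning stops there.
Nodes removed: 1

1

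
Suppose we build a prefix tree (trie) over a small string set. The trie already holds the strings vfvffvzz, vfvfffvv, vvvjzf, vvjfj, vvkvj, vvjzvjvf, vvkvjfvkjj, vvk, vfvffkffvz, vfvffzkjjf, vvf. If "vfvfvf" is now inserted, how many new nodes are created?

2

Walking "vfvfvf" from the root, the first 4 characters ("vfvf") follow existing edges; "v" is the first miss.
Each of the 2 remaining characters creates one node.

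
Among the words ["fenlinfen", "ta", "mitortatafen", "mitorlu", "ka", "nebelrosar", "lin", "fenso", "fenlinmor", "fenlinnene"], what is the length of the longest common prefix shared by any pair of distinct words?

6

Equivalently: take the maximum, over all pairs, of their longest common prefix length.
e.g. "fenlinfen" and "fenlinmor" share the prefix "fenlin" of length 6; no pair shares a longer one.
Longest shared-prefix length: 6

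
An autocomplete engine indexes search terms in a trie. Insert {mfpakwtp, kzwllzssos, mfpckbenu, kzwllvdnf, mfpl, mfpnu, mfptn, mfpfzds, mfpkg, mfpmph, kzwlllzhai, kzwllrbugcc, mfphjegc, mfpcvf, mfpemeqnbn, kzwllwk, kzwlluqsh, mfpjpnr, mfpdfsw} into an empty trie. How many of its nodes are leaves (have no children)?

19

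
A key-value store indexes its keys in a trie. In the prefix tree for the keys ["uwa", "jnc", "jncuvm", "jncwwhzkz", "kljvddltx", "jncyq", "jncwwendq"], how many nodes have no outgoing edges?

A leaf is a node with no children — equivalently, the end of a word that is not a proper prefix of any other stored word.
Those words: "jncuvm", "jncwwendq", "jncwwhzkz", "jncyq", "kljvddltx", "uwa"
Leaf count: 6

6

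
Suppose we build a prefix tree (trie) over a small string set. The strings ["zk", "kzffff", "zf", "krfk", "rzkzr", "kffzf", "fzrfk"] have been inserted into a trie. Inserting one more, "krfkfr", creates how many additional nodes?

The longest prefix of "krfkfr" already in the trie is "krfk" (length 4).
Each of the 2 remaining characters creates one node.

2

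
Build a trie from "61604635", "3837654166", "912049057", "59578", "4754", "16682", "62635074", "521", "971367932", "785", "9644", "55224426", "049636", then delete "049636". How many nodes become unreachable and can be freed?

6

A node on "049636"'s path can go only if nothing else ends at it or branches off below it.
No other word shares any prefix with "049636", so all 6 of its nodes go.
Nodes removed: 6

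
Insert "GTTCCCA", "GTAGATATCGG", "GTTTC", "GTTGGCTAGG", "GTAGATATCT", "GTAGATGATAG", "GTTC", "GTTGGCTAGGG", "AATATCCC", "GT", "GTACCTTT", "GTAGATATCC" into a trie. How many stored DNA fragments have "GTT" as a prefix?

Filter for entries beginning with "GTT":
Matches: "GTTC", "GTTCCCA", "GTTGGCTAGG", "GTTGGCTAGGG", "GTTTC"
Count: 5

5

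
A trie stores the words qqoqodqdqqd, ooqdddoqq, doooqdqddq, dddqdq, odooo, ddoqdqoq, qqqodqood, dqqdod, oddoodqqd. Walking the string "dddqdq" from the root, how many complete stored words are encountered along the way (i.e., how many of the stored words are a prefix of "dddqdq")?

Walk "dddqdq" from the root; an end-of-word marker is hit whenever a stored word is a prefix of "dddqdq".
Prefixes of the query that are stored words: "dddqdq"
Count: 1

1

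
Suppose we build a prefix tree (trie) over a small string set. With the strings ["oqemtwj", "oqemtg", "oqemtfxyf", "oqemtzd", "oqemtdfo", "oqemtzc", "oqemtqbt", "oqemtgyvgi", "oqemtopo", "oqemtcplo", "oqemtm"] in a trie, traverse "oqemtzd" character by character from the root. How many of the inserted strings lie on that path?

Traverse "oqemtzd" character by character; count nodes along the way that are marked as word ends.
Prefixes of the query that are stored words: "oqemtzd"
Count: 1

1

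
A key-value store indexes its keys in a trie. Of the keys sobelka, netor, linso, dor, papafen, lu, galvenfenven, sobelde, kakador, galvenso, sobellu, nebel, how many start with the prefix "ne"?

Filter for entries beginning with "ne":
Words under "ne": nebel, netor
Count: 2

2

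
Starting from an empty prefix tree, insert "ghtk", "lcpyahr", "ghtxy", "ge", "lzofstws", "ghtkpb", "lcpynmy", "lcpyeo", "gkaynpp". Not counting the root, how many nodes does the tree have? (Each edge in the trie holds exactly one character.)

Insert word by word; a character creates a node only if that edge doesn't already exist:
  "ghtk" → 4 new (g, h, t, k)
  "lcpyahr" → 7 new (l, c, p, y, a, h, r)
  "ghtxy" → prefix "ght" already present; 2 new (x, y)
  "ge" → prefix "g" already present; 1 new (e)
  "lzofstws" → prefix "l" already present; 7 new (z, o, f, s, t, w, s)
  "ghtkpb" → prefix "ghtk" already present; 2 new (p, b)
  "lcpynmy" → prefix "lcpy" already present; 3 new (n, m, y)
  "lcpyeo" → prefix "lcpy" already present; 2 new (e, o)
  "gkaynpp" → prefix "g" already present; 6 new (k, a, y, n, p, p)
Total nodes = 4 + 7 + 2 + 1 + 7 + 2 + 3 + 2 + 6 = 34

34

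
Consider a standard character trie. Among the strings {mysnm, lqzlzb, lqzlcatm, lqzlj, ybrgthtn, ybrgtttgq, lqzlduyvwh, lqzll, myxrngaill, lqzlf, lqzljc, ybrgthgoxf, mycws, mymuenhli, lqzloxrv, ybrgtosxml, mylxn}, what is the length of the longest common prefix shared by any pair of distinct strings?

6

Equivalently: take the maximum, over all pairs, of their longest common prefix length.
e.g. "ybrgthgoxf" and "ybrgthtn" share the prefix "ybrgth" of length 6; no pair shares a longer one.
Longest shared-prefix length: 6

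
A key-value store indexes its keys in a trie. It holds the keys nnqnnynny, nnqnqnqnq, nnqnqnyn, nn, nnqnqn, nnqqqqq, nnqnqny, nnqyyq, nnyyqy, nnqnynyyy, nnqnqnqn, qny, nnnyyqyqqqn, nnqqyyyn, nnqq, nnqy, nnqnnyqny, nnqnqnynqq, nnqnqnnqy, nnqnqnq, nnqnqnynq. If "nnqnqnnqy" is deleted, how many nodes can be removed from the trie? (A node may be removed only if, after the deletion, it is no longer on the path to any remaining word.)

Walk "nnqnqnnqy" from the leaf back toward the root, removing each node that no remaining word uses.
The suffix "nqy" (3 nodes) is used only by "nnqnqnnqy"; the node for "nnqnqn" still has the child "q", so pruning stops there.
Nodes removed: 3

3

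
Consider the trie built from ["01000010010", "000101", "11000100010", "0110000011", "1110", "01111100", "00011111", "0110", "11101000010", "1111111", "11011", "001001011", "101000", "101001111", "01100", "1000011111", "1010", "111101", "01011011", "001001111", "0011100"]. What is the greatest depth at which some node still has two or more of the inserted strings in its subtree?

Look for the deepest trie node that still has at least two words in its subtree.
e.g. "001001011" and "001001111" share the prefix "001001" of length 6; no pair shares a longer one.
Longest shared-prefix length: 6

6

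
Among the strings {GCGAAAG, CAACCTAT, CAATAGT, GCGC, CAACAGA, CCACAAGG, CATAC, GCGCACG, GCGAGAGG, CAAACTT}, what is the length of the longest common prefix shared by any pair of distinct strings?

Equivalently: take the maximum, over all pairs, of their longest common prefix length.
e.g. "CAACAGA" and "CAACCTAT" share the prefix "CAAC" of length 4; no pair shares a longer one.
Longest shared-prefix length: 4

4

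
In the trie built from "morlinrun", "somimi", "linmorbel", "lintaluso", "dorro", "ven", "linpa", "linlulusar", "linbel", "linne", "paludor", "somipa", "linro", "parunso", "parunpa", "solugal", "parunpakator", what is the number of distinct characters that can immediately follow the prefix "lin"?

7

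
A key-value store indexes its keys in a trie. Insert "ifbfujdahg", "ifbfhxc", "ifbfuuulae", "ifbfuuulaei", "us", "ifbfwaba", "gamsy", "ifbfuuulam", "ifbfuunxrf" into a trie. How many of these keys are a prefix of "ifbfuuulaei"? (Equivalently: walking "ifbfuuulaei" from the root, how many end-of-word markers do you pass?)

2

Check each prefix of "ifbfuuulaei" against the stored set — each match is an end-marker on the path.
Prefixes of the query that are stored words: "ifbfuuulae", "ifbfuuulaei"
Count: 2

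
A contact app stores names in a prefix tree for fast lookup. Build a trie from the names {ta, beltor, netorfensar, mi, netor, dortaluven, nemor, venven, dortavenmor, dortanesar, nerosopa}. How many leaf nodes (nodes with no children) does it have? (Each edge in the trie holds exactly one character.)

10

Leaves are exactly the stored words that no other stored word extends.
Those words: "beltor", "dortaluven", "dortanesar", "dortavenmor", "mi", "nemor", "nerosopa", "netorfensar", "ta", "venven"
Leaf count: 10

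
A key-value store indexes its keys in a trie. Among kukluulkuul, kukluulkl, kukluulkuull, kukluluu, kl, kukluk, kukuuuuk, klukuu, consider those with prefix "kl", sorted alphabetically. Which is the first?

kl

Words with prefix "kl", in lexicographic order: "kl", "klukuu"
Position 1: kl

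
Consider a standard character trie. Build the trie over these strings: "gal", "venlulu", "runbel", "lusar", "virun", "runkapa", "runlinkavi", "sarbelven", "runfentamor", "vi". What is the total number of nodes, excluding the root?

53

Insert word by word; a character creates a node only if that edge doesn't already exist:
  "gal" → 3 new (g, a, l)
  "venlulu" → 7 new (v, e, n, l, u, l, u)
  "runbel" → 6 new (r, u, n, b, e, l)
  "lusar" → 5 new (l, u, s, a, r)
  "virun" → prefix "v" already present; 4 new (i, r, u, n)
  "runkapa" → prefix "run" already present; 4 new (k, a, p, a)
  "runlinkavi" → prefix "run" already present; 7 new (l, i, n, k, a, v, i)
  "sarbelven" → 9 new (s, a, r, b, e, l, v, e, n)
  "runfentamor" → prefix "run" already present; 8 new (f, e, n, t, a, m, o, r)
  "vi" → prefix "vi" already present; 0 new (none)
Total nodes = 3 + 7 + 6 + 5 + 4 + 4 + 7 + 9 + 8 + 0 = 53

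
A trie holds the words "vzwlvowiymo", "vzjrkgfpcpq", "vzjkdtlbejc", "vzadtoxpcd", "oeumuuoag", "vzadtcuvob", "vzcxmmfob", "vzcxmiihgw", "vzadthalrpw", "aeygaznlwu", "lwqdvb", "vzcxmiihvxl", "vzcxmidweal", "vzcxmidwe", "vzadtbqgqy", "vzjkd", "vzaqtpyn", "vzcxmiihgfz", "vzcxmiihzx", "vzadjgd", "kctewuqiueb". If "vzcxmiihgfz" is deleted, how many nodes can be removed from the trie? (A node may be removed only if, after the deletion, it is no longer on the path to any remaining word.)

2

Walk "vzcxmiihgfz" from the leaf back toward the root, removing each node that no remaining word uses.
The suffix "fz" (2 nodes) is used only by "vzcxmiihgfz"; the node for "vzcxmiihg" still has the child "w", so pruning stops there.
Nodes removed: 2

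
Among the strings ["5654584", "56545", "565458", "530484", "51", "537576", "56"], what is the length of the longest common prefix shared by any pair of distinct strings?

Look for the deepest trie node that still has at least two words in its subtree.
e.g. "565458" and "5654584" share the prefix "565458" of length 6; no pair shares a longer one.
Longest shared-prefix length: 6

6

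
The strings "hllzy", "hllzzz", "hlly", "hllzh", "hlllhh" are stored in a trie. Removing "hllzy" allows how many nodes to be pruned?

A node on "hllzy"'s path can go only if nothing else ends at it or branches off below it.
The suffix "y" (1 node) is used only by "hllzy"; the node for "hllz" still has the child "z", so pruning stops there.
Nodes removed: 1

1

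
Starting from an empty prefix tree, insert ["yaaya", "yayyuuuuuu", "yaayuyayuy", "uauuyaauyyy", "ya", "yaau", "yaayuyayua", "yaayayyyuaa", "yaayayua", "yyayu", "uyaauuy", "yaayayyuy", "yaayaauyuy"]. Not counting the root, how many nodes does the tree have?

57

Count nodes per top-level branch (shared prefixes stored once):
  'u'-branch (uauuyaauyyy, uyaauuy): 17 nodes
  'y'-branch (ya, yaau, yaaya, yaayaauyuy, yaayayua, yaayayyuy, yaayayyyuaa, yaayuyayua, yaayuyayuy, yayyuuuuuu, yyayu): 40 nodes
Sum: 57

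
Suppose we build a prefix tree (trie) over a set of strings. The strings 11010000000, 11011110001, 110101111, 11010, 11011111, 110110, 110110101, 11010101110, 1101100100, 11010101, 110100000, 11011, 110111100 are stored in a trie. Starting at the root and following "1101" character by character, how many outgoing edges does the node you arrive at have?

2

The children of the "1101" node are the distinct next characters among strings starting with "1101".
Distinct next characters after "1101": 0, 1.
That node has 2 child edges.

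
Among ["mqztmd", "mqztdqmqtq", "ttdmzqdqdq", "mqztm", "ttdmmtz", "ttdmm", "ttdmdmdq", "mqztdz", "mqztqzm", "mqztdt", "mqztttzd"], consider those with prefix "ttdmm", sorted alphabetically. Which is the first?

Filter for "ttdmm…" and sort: "ttdmm", "ttdmmtz"
Position 1: ttdmm

ttdmm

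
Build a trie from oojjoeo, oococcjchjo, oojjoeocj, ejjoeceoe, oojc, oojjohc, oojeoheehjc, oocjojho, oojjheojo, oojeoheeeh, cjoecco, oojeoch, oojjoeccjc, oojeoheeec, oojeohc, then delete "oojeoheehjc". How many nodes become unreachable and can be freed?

After clearing the end-marker at "oojeoheehjc", prune upward until reaching a node still needed by another word.
The suffix "hjc" (3 nodes) is used only by "oojeoheehjc"; the node for "oojeohee" still has the child "e", so pruning stops there.
Nodes removed: 3

3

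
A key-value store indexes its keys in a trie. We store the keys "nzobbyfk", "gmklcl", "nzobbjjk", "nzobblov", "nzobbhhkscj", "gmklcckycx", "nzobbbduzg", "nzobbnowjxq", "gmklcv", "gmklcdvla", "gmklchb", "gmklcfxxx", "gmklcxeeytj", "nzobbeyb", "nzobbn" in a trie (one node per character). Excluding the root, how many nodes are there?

62

Trace insertions, counting only characters that open a new branch:
  "nzobbyfk" → 8 new (n, z, o, b, b, y, f, k)
  "gmklcl" → 6 new (g, m, k, l, c, l)
  "nzobbjjk" → prefix "nzobb" already present; 3 new (j, j, k)
  "nzobblov" → prefix "nzobb" already present; 3 new (l, o, v)
  "nzobbhhkscj" → prefix "nzobb" already present; 6 new (h, h, k, s, c, j)
  "gmklcckycx" → prefix "gmklc" already present; 5 new (c, k, y, c, x)
  "nzobbbduzg" → prefix "nzobb" already present; 5 new (b, d, u, z, g)
  "nzobbnowjxq" → prefix "nzobb" already present; 6 new (n, o, w, j, x, q)
  "gmklcv" → prefix "gmklc" already present; 1 new (v)
  "gmklcdvla" → prefix "gmklc" already present; 4 new (d, v, l, a)
  "gmklchb" → prefix "gmklc" already present; 2 new (h, b)
  "gmklcfxxx" → prefix "gmklc" already present; 4 new (f, x, x, x)
  "gmklcxeeytj" → prefix "gmklc" already present; 6 new (x, e, e, y, t, j)
  "nzobbeyb" → prefix "nzobb" already present; 3 new (e, y, b)
  "nzobbn" → prefix "nzobbn" already present; 0 new (none)
Total nodes = 8 + 6 + 3 + 3 + 6 + 5 + 5 + 6 + 1 + 4 + 2 + 4 + 6 + 3 + 0 = 62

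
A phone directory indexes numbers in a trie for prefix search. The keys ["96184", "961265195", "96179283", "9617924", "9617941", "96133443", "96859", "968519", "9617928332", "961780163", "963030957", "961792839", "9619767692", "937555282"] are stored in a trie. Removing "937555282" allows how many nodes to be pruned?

Walk "937555282" from the leaf back toward the root, removing each node that no remaining word uses.
The suffix "37555282" (8 nodes) is used only by "937555282"; the node for "9" still has the child "6", so pruning stops there.
Nodes removed: 8

8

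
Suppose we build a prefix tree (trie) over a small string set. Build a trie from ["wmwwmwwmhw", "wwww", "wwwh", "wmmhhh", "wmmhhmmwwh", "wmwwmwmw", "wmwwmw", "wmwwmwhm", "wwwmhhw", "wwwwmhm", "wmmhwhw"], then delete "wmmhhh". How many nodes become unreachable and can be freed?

1

A node on "wmmhhh"'s path can go only if nothing else ends at it or branches off below it.
The suffix "h" (1 node) is used only by "wmmhhh"; the node for "wmmhh" still has the child "m", so pruning stops there.
Nodes removed: 1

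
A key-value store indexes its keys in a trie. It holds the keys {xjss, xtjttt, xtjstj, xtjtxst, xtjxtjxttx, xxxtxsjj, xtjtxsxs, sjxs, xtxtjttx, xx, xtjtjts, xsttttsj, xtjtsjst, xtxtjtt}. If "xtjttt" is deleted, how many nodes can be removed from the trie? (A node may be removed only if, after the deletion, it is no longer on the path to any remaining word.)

2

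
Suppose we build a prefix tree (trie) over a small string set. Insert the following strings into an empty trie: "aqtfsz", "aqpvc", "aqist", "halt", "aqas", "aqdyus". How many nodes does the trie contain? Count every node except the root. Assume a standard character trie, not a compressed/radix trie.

Count nodes per top-level branch (shared prefixes stored once):
  'a'-branch (aqas, aqdyus, aqist, aqpvc, aqtfsz): 18 nodes
  'h'-branch (halt): 4 nodes
Sum: 22

22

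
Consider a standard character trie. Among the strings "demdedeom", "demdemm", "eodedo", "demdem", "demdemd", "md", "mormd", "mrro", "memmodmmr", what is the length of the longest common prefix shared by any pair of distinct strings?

Look for the deepest trie node that still has at least two words in its subtree.
"demdem" and "demdemd" agree on "demdem" (6 characters) before diverging; nothing deeper is shared.
Longest shared-prefix length: 6

6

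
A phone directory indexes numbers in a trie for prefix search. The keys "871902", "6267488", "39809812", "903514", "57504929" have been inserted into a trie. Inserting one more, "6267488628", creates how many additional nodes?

3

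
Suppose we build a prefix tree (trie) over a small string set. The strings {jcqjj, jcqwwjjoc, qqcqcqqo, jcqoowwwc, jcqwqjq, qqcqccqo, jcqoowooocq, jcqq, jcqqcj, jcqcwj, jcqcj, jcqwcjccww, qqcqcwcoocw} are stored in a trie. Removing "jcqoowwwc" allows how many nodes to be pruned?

Walk "jcqoowwwc" from the leaf back toward the root, removing each node that no remaining word uses.
The suffix "wwc" (3 nodes) is used only by "jcqoowwwc"; the node for "jcqoow" still has the child "o", so pruning stops there.
Nodes removed: 3

3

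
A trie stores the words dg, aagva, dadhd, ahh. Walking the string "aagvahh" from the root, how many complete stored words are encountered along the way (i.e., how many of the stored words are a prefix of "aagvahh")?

Walk "aagvahh" from the root; an end-of-word marker is hit whenever a stored word is a prefix of "aagvahh".
Prefixes of the query that are stored words: "aagva"
Count: 1

1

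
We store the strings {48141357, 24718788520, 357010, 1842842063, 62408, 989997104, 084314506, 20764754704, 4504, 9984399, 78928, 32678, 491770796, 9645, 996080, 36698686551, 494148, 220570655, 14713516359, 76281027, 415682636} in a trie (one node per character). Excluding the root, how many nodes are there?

Count nodes per top-level branch (shared prefixes stored once):
  '0'-branch (084314506): 9 nodes
  '1'-branch (14713516359, 1842842063): 20 nodes
  '2'-branch (20764754704, 220570655, 24718788520): 29 nodes
  '3'-branch (32678, 357010, 36698686551): 20 nodes
  '4'-branch (415682636, 4504, 48141357, 491770796, 494148): 31 nodes
  '6'-branch (62408): 5 nodes
  '7'-branch (76281027, 78928): 12 nodes
  '9'-branch (9645, 989997104, 996080, 9984399): 22 nodes
Sum: 148

148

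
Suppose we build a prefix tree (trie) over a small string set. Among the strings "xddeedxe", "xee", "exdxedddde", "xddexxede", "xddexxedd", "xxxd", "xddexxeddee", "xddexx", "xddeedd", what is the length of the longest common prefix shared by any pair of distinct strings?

9

The deepest shared node is where two words last agree before diverging.
e.g. "xddexxedd" and "xddexxeddee" share the prefix "xddexxedd" of length 9; no pair shares a longer one.
Longest shared-prefix length: 9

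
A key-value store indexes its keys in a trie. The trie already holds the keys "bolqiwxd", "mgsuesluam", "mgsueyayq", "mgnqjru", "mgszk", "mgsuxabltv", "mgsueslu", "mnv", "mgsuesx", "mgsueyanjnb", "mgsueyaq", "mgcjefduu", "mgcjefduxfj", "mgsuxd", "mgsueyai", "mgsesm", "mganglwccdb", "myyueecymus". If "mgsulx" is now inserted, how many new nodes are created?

2

Walking "mgsulx" from the root, the first 4 characters ("mgsu") follow existing edges; "l" is the first miss.
So 6 − 4 = 2 new nodes.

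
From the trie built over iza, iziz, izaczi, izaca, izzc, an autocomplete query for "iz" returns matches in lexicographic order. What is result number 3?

Filter for "iz…" and sort: "iza", "izaca", "izaczi", "iziz", "izzc"
The 3rd is izaczi.

izaczi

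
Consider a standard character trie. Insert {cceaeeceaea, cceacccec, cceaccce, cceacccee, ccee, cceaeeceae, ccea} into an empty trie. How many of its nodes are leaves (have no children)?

4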